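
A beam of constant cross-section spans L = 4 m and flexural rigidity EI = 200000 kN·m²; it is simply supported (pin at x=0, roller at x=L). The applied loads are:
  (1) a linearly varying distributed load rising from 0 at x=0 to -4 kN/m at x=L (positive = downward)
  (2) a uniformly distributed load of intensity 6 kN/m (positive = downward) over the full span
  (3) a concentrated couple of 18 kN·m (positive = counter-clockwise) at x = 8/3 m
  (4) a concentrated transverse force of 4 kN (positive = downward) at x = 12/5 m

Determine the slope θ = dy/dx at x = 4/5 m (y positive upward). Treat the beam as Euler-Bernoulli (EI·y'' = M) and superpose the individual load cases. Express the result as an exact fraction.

Load 1 — triangular load w₀=-4 kN/m (0→w₀ over full span):
  θ_1 = -w₀(7L⁴-30L²x²+15x⁴)/(360LEI) = -(-4)·(7·4⁴-30·4²·(4/5)²+15·(4/5)⁴)/(360·4·200000) = 364/17578125 rad
Load 2 — uniform load w=6 kN/m over full span:
  θ_2 = -w(L³-6Lx²+4x³)/(24EI) = -6·(4³-6·4·(4/5)²+4·(4/5)³)/(24·200000) = -99/1562500 rad
Load 3 — applied couple M₀=18 kN·m at a=8/3 m (b=L-a=4/3):
  θ_3 = (M₀x²/(2L)+C₁)/EI  [x≤a] with C₁=M₀(3b²-L²)/(6L)=-8 = (18·(4/5)²/(2·4)+(-8))/200000 = -41/1250000 rad
Load 4 — point force P=4 kN at a=12/5 m (b=L-a=8/5):
  θ_4 = -Pb(L²-b²-3x²)/(6LEI)  [x≤a] = -4·(8/5)·(4²-(8/5)²-3·(4/5)²)/(6·4·200000) = -6/390625 rad
Superposition: θ = Σ θ_i = -25541/281250000 rad ≈ -0.000091 rad

θ(4/5) = -25541/281250000 rad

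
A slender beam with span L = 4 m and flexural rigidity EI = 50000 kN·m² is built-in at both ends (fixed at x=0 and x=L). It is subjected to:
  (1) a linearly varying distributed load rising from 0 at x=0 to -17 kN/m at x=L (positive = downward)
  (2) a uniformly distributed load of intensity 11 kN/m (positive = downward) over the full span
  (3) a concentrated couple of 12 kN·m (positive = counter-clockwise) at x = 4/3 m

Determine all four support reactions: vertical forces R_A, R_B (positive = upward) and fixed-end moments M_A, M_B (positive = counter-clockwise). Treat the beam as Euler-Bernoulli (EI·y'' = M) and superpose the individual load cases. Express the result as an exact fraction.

Load 1 — triangular load w₀=-17 kN/m (0→w₀ over full span):
  R_A = 3w₀L/20 = 3·(-17)·4/20 = -51/5 kN
  M_A = w₀L²/30 = (-17)·4²/30 = -136/15 kN·m
  R_B = 7w₀L/20 = 7·(-17)·4/20 = -119/5 kN
  M_B = -w₀L²/20 = -(-17)·4²/20 = 68/5 kN·m
Load 2 — uniform load w=11 kN/m over full span:
  R_A = wL/2 = 11·4/2 = 22 kN
  M_A = wL²/12 = 11·4²/12 = 44/3 kN·m
  R_B = wL/2 = 11·4/2 = 22 kN
  M_B = -wL²/12 = -11·4²/12 = -44/3 kN·m
Load 3 — applied couple M₀=12 kN·m at a=4/3 m (b=L-a=8/3):
  R_A = 6M₀ab/L³ = 6·12·(4/3)·(8/3)/4³ = 4 kN
  M_A = M₀b(2a-b)/L² = 12·(8/3)·(2·(4/3)-(8/3))/4² = 0 kN·m
  R_B = -6M₀ab/L³ = -6·12·(4/3)·(8/3)/4³ = -4 kN
  M_B = M₀a(2b-a)/L² = 12·(4/3)·(2·(8/3)-(4/3))/4² = 4 kN·m
Superposition: R_A = 79/5 kN, M_A = 28/5 kN·m, R_B = -29/5 kN, M_B = 44/15 kN·m

R_A = 79/5 kN, M_A = 28/5 kN·m, R_B = -29/5 kN, M_B = 44/15 kN·m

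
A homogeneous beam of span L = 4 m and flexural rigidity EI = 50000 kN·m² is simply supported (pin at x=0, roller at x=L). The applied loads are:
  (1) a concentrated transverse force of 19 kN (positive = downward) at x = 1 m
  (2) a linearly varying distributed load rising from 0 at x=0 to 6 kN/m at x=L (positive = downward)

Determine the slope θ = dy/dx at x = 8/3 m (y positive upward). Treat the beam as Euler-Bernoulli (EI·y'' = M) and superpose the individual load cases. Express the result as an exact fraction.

θ(8/3) = 36443/162000000 rad

Load 1 — point force P=19 kN at a=1 m (b=L-a=3):
  θ_1 = -Pa(2L²-6Lx+3x²+a²)/(6LEI)  [x>a] = -19·1·(2·4²-6·4·(8/3)+3·(8/3)²+1²)/(6·4·50000) = 551/3600000 rad
Load 2 — triangular load w₀=6 kN/m (0→w₀ over full span):
  θ_2 = -w₀(7L⁴-30L²x²+15x⁴)/(360LEI) = -6·(7·4⁴-30·4²·(8/3)²+15·(8/3)⁴)/(360·4·50000) = 91/1265625 rad
Superposition: θ = Σ θ_i = 36443/162000000 rad ≈ 0.000225 rad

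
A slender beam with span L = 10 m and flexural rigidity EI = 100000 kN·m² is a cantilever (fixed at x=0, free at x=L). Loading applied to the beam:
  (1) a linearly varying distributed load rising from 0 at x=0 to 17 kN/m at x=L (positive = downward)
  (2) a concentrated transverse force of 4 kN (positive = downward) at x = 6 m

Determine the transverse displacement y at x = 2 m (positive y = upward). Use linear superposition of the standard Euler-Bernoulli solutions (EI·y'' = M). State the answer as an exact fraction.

y(2) = -13289/1250000 m

Load 1 — triangular load w₀=17 kN/m (0→w₀ over full span):
  y_1 = (w₀Lx³/12-w₀L²x²/6-w₀x⁵/(120L))/EI = (17·10·2³/12-17·10²·2²/6-17·2⁵/(120·10))/100000 = -38267/3750000 m
Load 2 — point force P=4 kN at a=6 m (b=L-a=4):
  y_2 = -Px²(3a-x)/(6EI)  [x≤a] = -4·2²·(3·6-2)/(6·100000) = -4/9375 m
Superposition: y = Σ y_i = -13289/1250000 m ≈ -0.010631 m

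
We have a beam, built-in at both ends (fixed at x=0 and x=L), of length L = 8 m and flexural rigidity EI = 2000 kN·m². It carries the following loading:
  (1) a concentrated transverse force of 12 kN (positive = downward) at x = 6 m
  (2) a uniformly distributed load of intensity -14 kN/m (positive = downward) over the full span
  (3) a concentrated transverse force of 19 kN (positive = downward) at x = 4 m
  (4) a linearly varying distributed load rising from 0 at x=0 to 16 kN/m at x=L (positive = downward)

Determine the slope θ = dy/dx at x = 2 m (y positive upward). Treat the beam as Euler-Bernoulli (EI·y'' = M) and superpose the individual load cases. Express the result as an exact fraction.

θ(2) = 11/40000 rad

Load 1 — point force P=12 kN at a=6 m (b=L-a=2):
  θ_1 = -Pb²x(2aL-(3a+b)x)/(2L³EI)  [x≤a] = -12·2²·2·(2·6·8-(3·6+2)·2)/(2·8³·2000) = -21/8000 rad
Load 2 — uniform load w=-14 kN/m over full span:
  θ_2 = -wx(L-x)(L-2x)/(12EI) = -(-14)·2·(8-2)·(8-2·2)/(12·2000) = 7/250 rad
Load 3 — point force P=19 kN at a=4 m (b=L-a=4):
  θ_3 = -Pb²x(2aL-(3a+b)x)/(2L³EI)  [x≤a] = -19·4²·2·(2·4·8-(3·4+4)·2)/(2·8³·2000) = -19/2000 rad
Load 4 — triangular load w₀=16 kN/m (0→w₀ over full span):
  θ_4 = -w₀(2x(L-x)(L-2x)(x+2L)+x²(L-x)²)/(120LEI) = -16·(2·2·(8-2)·(8-2·2)·(2+2·8)+2²·(8-2)²)/(120·8·2000) = -39/2500 rad
Superposition: θ = Σ θ_i = 11/40000 rad ≈ 0.000275 rad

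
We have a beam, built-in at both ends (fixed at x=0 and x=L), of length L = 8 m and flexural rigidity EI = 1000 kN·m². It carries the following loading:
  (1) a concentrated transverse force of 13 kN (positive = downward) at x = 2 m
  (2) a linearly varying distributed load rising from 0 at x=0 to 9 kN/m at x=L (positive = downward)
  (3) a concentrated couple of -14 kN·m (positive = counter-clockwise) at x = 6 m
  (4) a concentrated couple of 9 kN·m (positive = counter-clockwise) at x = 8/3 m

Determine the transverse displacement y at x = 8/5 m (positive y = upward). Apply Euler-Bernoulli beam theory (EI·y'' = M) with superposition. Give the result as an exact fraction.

Load 1 — point force P=13 kN at a=2 m (b=L-a=6):
  y_1 = -Pb²x²(3aL-(3a+b)x)/(6L³EI)  [x≤a] = -13·6²·(8/5)²·(3·2·8-(3·2+6)·(8/5))/(6·8³·1000) = -351/31250 m
Load 2 — triangular load w₀=9 kN/m (0→w₀ over full span):
  y_2 = -w₀x²(L-x)²(x+2L)/(120LEI) = -9·(8/5)²·(8-(8/5))²·((8/5)+2·8)/(120·8·1000) = -33792/1953125 m
Load 3 — applied couple M₀=-14 kN·m at a=6 m (b=L-a=2):
  y_3 = (R_Ax³/6 - M_Ax²/2)/EI  [x≤a] with R_A=-63/32, M_A=-35/8 = ((-63/32)·(8/5)³/6 - (-35/8)·(8/5)²/2)/1000 = 133/31250 m
Load 4 — applied couple M₀=9 kN·m at a=8/3 m (b=L-a=16/3):
  y_4 = (R_Ax³/6 - M_Ax²/2)/EI  [x≤a] with R_A=3/2, M_A=0 = ((3/2)·(8/5)³/6 - 0·(8/5)²/2)/1000 = 16/15625 m
Superposition: y = Σ y_i = -45417/1953125 m ≈ -0.023254 m

y(8/5) = -45417/1953125 m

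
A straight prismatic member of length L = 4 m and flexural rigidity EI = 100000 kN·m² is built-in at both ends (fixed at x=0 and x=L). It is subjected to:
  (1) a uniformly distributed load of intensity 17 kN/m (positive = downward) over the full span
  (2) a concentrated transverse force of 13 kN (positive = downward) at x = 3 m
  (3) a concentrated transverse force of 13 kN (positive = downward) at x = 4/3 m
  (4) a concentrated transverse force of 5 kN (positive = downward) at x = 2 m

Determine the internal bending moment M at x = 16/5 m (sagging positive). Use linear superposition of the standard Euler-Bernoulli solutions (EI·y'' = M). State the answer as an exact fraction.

M(16/5) = -3959/3600 kN·m

Load 1 — uniform load w=17 kN/m over full span:
  M_1 = wLx/2 - wL²/12 - wx²/2 = 17·4·(16/5)/2 - 17·4²/12 - 17·(16/5)²/2 = -68/75 kN·m
Load 2 — point force P=13 kN at a=3 m (b=L-a=1):
  M_2 = Pa²(a+3b)(L-x)/L³ - Pa²b/L²  [x>a] = 13·3²·(3+3·1)·(4-(16/5))/4³ - 13·3²·1/4² = 117/80 kN·m
Load 3 — point force P=13 kN at a=4/3 m (b=L-a=8/3):
  M_3 = Pa²(a+3b)(L-x)/L³ - Pa²b/L²  [x>a] = 13·(4/3)²·((4/3)+3·(8/3))·(4-(16/5))/4³ - 13·(4/3)²·(8/3)/4² = -52/45 kN·m
Load 4 — point force P=5 kN at a=2 m (b=L-a=2):
  M_4 = Pa²(a+3b)(L-x)/L³ - Pa²b/L²  [x>a] = 5·2²·(2+3·2)·(4-(16/5))/4³ - 5·2²·2/4² = -1/2 kN·m
Superposition: M = Σ M_i = -3959/3600 kN·m ≈ -1.099722 kN·m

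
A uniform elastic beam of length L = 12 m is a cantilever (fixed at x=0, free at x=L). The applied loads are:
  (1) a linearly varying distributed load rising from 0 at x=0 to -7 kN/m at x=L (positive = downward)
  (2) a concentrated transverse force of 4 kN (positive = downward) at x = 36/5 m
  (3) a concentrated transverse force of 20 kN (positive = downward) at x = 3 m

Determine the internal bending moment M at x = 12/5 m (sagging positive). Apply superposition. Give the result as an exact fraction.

Load 1 — triangular load w₀=-7 kN/m (0→w₀ over full span):
  M_1 = w₀Lx/2 - w₀L²/3 - w₀x³/(6L) = (-7)·12·(12/5)/2 - (-7)·12²/3 - (-7)·(12/5)³/(6·12) = 29568/125 kN·m
Load 2 — point force P=4 kN at a=36/5 m (b=L-a=24/5):
  M_2 = -P(a-x)  [x≤a] = -4·((36/5)-(12/5)) = -96/5 kN·m
Load 3 — point force P=20 kN at a=3 m (b=L-a=9):
  M_3 = -P(a-x)  [x≤a] = -20·(3-(12/5)) = -12 kN·m
Superposition: M = Σ M_i = 25668/125 kN·m ≈ 205.344000 kN·m

M(12/5) = 25668/125 kN·m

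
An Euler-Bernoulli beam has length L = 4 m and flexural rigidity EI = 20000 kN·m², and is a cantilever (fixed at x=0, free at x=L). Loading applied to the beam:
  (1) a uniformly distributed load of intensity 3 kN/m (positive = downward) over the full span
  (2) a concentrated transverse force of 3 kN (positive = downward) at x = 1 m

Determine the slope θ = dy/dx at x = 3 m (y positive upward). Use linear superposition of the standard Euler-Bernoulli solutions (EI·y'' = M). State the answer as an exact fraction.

θ(3) = -33/20000 rad

Load 1 — uniform load w=3 kN/m over full span:
  θ_1 = -wx(x²-3Lx+3L²)/(6EI) = -3·3·(3²-3·4·3+3·4²)/(6·20000) = -63/40000 rad
Load 2 — point force P=3 kN at a=1 m (b=L-a=3):
  θ_2 = -Pa²/(2EI)  [x>a] = -3·1²/(2·20000) = -3/40000 rad
Superposition: θ = Σ θ_i = -33/20000 rad ≈ -0.001650 rad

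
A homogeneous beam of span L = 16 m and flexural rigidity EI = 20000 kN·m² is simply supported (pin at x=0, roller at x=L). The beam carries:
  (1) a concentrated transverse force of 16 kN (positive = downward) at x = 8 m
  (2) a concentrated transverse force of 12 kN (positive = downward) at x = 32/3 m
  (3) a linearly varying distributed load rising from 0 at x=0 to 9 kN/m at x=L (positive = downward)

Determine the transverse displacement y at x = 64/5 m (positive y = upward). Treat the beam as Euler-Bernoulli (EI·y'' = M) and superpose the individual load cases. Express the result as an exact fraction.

y(64/5) = -49249664/263671875 m

Load 1 — point force P=16 kN at a=8 m (b=L-a=8):
  y_1 = -Pa(L-x)(2Lx-a²-x²)/(6LEI)  [x>a] = -16·8·(16-(64/5))·(2·16·(64/5)-8²-(64/5)²)/(6·16·20000) = -9088/234375 m
Load 2 — point force P=12 kN at a=32/3 m (b=L-a=16/3):
  y_2 = -Pa(L-x)(2Lx-a²-x²)/(6LEI)  [x>a] = -12·(32/3)·(16-(64/5))·(2·16·(64/5)-(32/3)²-(64/5)²)/(6·16·20000) = -59392/2109375 m
Load 3 — triangular load w₀=9 kN/m (0→w₀ over full span):
  y_3 = -w₀x(7L⁴-10L²x²+3x⁴)/(360LEI) = -9·(64/5)·(7·16⁴-10·16²·(64/5)²+3·(64/5)⁴)/(360·16·20000) = -1170432/9765625 m
Superposition: y = Σ y_i = -49249664/263671875 m ≈ -0.186784 m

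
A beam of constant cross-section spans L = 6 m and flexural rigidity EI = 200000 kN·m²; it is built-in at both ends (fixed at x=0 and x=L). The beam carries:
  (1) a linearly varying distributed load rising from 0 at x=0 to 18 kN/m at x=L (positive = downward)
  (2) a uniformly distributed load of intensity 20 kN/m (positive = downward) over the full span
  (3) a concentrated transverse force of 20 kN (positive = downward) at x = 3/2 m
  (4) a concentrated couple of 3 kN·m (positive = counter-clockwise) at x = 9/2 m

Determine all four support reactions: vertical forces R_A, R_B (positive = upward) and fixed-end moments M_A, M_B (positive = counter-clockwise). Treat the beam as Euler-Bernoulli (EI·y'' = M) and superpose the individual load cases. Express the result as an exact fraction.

R_A = 7491/80 kN, M_A = 7953/80 kN·m, R_B = 8029/80 kN, M_B = -7887/80 kN·m

Load 1 — triangular load w₀=18 kN/m (0→w₀ over full span):
  R_A = 3w₀L/20 = 3·18·6/20 = 81/5 kN
  M_A = w₀L²/30 = 18·6²/30 = 108/5 kN·m
  R_B = 7w₀L/20 = 7·18·6/20 = 189/5 kN
  M_B = -w₀L²/20 = -18·6²/20 = -162/5 kN·m
Load 2 — uniform load w=20 kN/m over full span:
  R_A = wL/2 = 20·6/2 = 60 kN
  M_A = wL²/12 = 20·6²/12 = 60 kN·m
  R_B = wL/2 = 20·6/2 = 60 kN
  M_B = -wL²/12 = -20·6²/12 = -60 kN·m
Load 3 — point force P=20 kN at a=3/2 m (b=L-a=9/2):
  R_A = Pb²(3a+b)/L³ = 20·(9/2)²·(3·(3/2)+(9/2))/6³ = 135/8 kN
  M_A = Pab²/L² = 20·(3/2)·(9/2)²/6² = 135/8 kN·m
  R_B = Pa²(a+3b)/L³ = 20·(3/2)²·((3/2)+3·(9/2))/6³ = 25/8 kN
  M_B = -Pa²b/L² = -20·(3/2)²·(9/2)/6² = -45/8 kN·m
Load 4 — applied couple M₀=3 kN·m at a=9/2 m (b=L-a=3/2):
  R_A = 6M₀ab/L³ = 6·3·(9/2)·(3/2)/6³ = 9/16 kN
  M_A = M₀b(2a-b)/L² = 3·(3/2)·(2·(9/2)-(3/2))/6² = 15/16 kN·m
  R_B = -6M₀ab/L³ = -6·3·(9/2)·(3/2)/6³ = -9/16 kN
  M_B = M₀a(2b-a)/L² = 3·(9/2)·(2·(3/2)-(9/2))/6² = -9/16 kN·m
Superposition: R_A = 7491/80 kN, M_A = 7953/80 kN·m, R_B = 8029/80 kN, M_B = -7887/80 kN·m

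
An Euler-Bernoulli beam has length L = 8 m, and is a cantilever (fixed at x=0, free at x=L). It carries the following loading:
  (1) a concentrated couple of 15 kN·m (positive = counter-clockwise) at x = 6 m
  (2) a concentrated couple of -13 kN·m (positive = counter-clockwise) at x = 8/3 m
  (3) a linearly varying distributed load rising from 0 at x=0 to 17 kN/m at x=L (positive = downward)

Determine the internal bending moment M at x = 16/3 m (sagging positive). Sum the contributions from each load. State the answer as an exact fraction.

M(16/3) = -3137/81 kN·m

Load 1 — applied couple M₀=15 kN·m at a=6 m (b=L-a=2):
  M_1 = M₀  [x≤a] = 15 = 15 kN·m
Load 2 — applied couple M₀=-13 kN·m at a=8/3 m (b=L-a=16/3):
  M_2 = 0  [x>a] = 0 kN·m
Load 3 — triangular load w₀=17 kN/m (0→w₀ over full span):
  M_3 = w₀Lx/2 - w₀L²/3 - w₀x³/(6L) = 17·8·(16/3)/2 - 17·8²/3 - 17·(16/3)³/(6·8) = -4352/81 kN·m
Superposition: M = Σ M_i = -3137/81 kN·m ≈ -38.728395 kN·m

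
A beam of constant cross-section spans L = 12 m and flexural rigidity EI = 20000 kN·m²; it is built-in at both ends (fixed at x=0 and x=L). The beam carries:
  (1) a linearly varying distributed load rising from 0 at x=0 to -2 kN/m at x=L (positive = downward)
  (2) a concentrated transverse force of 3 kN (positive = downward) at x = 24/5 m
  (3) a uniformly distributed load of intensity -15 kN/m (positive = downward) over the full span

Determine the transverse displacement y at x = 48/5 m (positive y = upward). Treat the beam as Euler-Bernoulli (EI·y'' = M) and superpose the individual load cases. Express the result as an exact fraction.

y(48/5) = 170424/9765625 m

Load 1 — triangular load w₀=-2 kN/m (0→w₀ over full span):
  y_1 = -w₀x²(L-x)²(x+2L)/(120LEI) = -(-2)·(48/5)²·(12-(48/5))²·((48/5)+2·12)/(120·12·20000) = 12096/9765625 m
Load 2 — point force P=3 kN at a=24/5 m (b=L-a=36/5):
  y_2 = -Pa²(L-x)²(3bL-(3b+a)(L-x))/(6L³EI)  [x>a] = -3·(24/5)²·(12-(48/5))²·(3·(36/5)·12-(3·(36/5)+(24/5))·(12-(48/5)))/(6·12³·20000) = -3672/9765625 m
Load 3 — uniform load w=-15 kN/m over full span:
  y_3 = -wx²(L-x)²/(24EI) = -(-15)·(48/5)²·(12-(48/5))²/(24·20000) = 1296/78125 m
Superposition: y = Σ y_i = 170424/9765625 m ≈ 0.017451 m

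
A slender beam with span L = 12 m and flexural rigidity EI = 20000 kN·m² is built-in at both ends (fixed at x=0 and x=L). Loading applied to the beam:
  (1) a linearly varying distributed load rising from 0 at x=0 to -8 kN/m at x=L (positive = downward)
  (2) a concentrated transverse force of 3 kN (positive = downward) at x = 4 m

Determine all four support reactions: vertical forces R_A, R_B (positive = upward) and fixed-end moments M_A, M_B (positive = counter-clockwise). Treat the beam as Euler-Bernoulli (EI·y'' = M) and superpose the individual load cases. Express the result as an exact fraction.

R_A = -548/45 kN, M_A = -496/15 kN·m, R_B = -1477/45 kN, M_B = 824/15 kN·m

Load 1 — triangular load w₀=-8 kN/m (0→w₀ over full span):
  R_A = 3w₀L/20 = 3·(-8)·12/20 = -72/5 kN
  M_A = w₀L²/30 = (-8)·12²/30 = -192/5 kN·m
  R_B = 7w₀L/20 = 7·(-8)·12/20 = -168/5 kN
  M_B = -w₀L²/20 = -(-8)·12²/20 = 288/5 kN·m
Load 2 — point force P=3 kN at a=4 m (b=L-a=8):
  R_A = Pb²(3a+b)/L³ = 3·8²·(3·4+8)/12³ = 20/9 kN
  M_A = Pab²/L² = 3·4·8²/12² = 16/3 kN·m
  R_B = Pa²(a+3b)/L³ = 3·4²·(4+3·8)/12³ = 7/9 kN
  M_B = -Pa²b/L² = -3·4²·8/12² = -8/3 kN·m
Superposition: R_A = -548/45 kN, M_A = -496/15 kN·m, R_B = -1477/45 kN, M_B = 824/15 kN·m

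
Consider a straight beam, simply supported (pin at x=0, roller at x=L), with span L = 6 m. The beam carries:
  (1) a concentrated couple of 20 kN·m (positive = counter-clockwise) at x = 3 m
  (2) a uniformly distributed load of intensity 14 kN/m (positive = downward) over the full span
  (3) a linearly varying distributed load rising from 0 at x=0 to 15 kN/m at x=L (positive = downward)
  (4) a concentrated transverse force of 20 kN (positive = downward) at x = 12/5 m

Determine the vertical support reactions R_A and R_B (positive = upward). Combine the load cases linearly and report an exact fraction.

Load 1 — applied couple M₀=20 kN·m at a=3 m (b=L-a=3):
  R_A = M₀/L = 20/6 = 10/3 kN
  R_B = -M₀/L = -20/6 = -10/3 kN
Load 2 — uniform load w=14 kN/m over full span:
  R_A = wL/2 = 14·6/2 = 42 kN
  R_B = wL/2 = 14·6/2 = 42 kN
Load 3 — triangular load w₀=15 kN/m (0→w₀ over full span):
  R_A = w₀L/6 = 15·6/6 = 15 kN
  R_B = w₀L/3 = 15·6/3 = 30 kN
Load 4 — point force P=20 kN at a=12/5 m (b=L-a=18/5):
  R_A = Pb/L = 20·(18/5)/6 = 12 kN
  R_B = Pa/L = 20·(12/5)/6 = 8 kN
Superposition: R_A = 217/3 kN, R_B = 230/3 kN

R_A = 217/3 kN, R_B = 230/3 kN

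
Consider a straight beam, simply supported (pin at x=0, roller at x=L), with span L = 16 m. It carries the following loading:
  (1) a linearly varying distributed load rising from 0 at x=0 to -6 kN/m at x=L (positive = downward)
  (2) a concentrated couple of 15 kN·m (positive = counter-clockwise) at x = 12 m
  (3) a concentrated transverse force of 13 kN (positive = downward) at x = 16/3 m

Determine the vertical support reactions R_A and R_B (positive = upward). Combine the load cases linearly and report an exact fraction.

R_A = -307/48 kN, R_B = -1373/48 kN

Load 1 — triangular load w₀=-6 kN/m (0→w₀ over full span):
  R_A = w₀L/6 = (-6)·16/6 = -16 kN
  R_B = w₀L/3 = (-6)·16/3 = -32 kN
Load 2 — applied couple M₀=15 kN·m at a=12 m (b=L-a=4):
  R_A = M₀/L = 15/16 kN
  R_B = -M₀/L = -15/16 kN
Load 3 — point force P=13 kN at a=16/3 m (b=L-a=32/3):
  R_A = Pb/L = 13·(32/3)/16 = 26/3 kN
  R_B = Pa/L = 13·(16/3)/16 = 13/3 kN
Superposition: R_A = -307/48 kN, R_B = -1373/48 kN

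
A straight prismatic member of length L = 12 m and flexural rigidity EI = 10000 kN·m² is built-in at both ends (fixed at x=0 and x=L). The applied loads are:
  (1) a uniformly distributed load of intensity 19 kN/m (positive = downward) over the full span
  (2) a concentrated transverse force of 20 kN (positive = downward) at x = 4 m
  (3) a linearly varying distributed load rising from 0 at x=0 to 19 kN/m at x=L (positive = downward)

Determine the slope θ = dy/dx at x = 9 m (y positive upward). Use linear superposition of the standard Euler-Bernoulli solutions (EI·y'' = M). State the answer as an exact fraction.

θ(9) = 66873/1600000 rad

Load 1 — uniform load w=19 kN/m over full span:
  θ_1 = -wx(L-x)(L-2x)/(12EI) = -19·9·(12-9)·(12-2·9)/(12·10000) = 513/20000 rad
Load 2 — point force P=20 kN at a=4 m (b=L-a=8):
  θ_2 = Pa²(L-x)(2bL-(3b+a)(L-x))/(2L³EI)  [x>a] = 20·4²·(12-9)·(2·8·12-(3·8+4)·(12-9))/(2·12³·10000) = 3/1000 rad
Load 3 — triangular load w₀=19 kN/m (0→w₀ over full span):
  θ_3 = -w₀(2x(L-x)(L-2x)(x+2L)+x²(L-x)²)/(120LEI) = -19·(2·9·(12-9)·(12-2·9)·(9+2·12)+9²·(12-9)²)/(120·12·10000) = 21033/1600000 rad
Superposition: θ = Σ θ_i = 66873/1600000 rad ≈ 0.041796 rad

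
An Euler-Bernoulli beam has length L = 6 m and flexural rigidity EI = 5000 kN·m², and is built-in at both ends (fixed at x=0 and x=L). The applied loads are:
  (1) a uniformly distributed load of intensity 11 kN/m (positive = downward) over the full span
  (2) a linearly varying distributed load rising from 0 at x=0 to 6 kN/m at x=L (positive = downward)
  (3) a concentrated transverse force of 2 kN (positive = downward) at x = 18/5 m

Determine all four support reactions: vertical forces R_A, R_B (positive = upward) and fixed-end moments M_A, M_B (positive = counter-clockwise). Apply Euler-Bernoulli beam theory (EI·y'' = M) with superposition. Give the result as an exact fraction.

R_A = 4888/125 kN, M_A = 5169/125 kN·m, R_B = 5862/125 kN, M_B = -5691/125 kN·m

Load 1 — uniform load w=11 kN/m over full span:
  R_A = wL/2 = 11·6/2 = 33 kN
  M_A = wL²/12 = 11·6²/12 = 33 kN·m
  R_B = wL/2 = 11·6/2 = 33 kN
  M_B = -wL²/12 = -11·6²/12 = -33 kN·m
Load 2 — triangular load w₀=6 kN/m (0→w₀ over full span):
  R_A = 3w₀L/20 = 3·6·6/20 = 27/5 kN
  M_A = w₀L²/30 = 6·6²/30 = 36/5 kN·m
  R_B = 7w₀L/20 = 7·6·6/20 = 63/5 kN
  M_B = -w₀L²/20 = -6·6²/20 = -54/5 kN·m
Load 3 — point force P=2 kN at a=18/5 m (b=L-a=12/5):
  R_A = Pb²(3a+b)/L³ = 2·(12/5)²·(3·(18/5)+(12/5))/6³ = 88/125 kN
  M_A = Pab²/L² = 2·(18/5)·(12/5)²/6² = 144/125 kN·m
  R_B = Pa²(a+3b)/L³ = 2·(18/5)²·((18/5)+3·(12/5))/6³ = 162/125 kN
  M_B = -Pa²b/L² = -2·(18/5)²·(12/5)/6² = -216/125 kN·m
Superposition: R_A = 4888/125 kN, M_A = 5169/125 kN·m, R_B = 5862/125 kN, M_B = -5691/125 kN·m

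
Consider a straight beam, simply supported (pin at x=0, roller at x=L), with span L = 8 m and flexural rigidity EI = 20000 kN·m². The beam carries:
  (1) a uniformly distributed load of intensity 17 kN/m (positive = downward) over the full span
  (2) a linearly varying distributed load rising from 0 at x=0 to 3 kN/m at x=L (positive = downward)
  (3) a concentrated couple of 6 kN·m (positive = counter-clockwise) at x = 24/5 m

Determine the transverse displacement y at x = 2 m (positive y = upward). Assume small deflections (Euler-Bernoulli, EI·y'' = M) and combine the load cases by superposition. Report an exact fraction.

y(2) = -35391/1000000 m

Load 1 — uniform load w=17 kN/m over full span:
  y_1 = -wx(L³-2Lx²+x³)/(24EI) = -17·2·(8³-2·8·2²+2³)/(24·20000) = -323/10000 m
Load 2 — triangular load w₀=3 kN/m (0→w₀ over full span):
  y_2 = -w₀x(7L⁴-10L²x²+3x⁴)/(360LEI) = -3·2·(7·8⁴-10·8²·2²+3·2⁴)/(360·8·20000) = -109/40000 m
Load 3 — applied couple M₀=6 kN·m at a=24/5 m (b=L-a=16/5):
  y_3 = (M₀x³/(6L)+C₁x)/EI  [x≤a] with C₁=M₀(3b²-L²)/(6L)=-104/25 = (6·2³/(6·8)+(-104/25)·2)/20000 = -183/500000 m
Superposition: y = Σ y_i = -35391/1000000 m ≈ -0.035391 m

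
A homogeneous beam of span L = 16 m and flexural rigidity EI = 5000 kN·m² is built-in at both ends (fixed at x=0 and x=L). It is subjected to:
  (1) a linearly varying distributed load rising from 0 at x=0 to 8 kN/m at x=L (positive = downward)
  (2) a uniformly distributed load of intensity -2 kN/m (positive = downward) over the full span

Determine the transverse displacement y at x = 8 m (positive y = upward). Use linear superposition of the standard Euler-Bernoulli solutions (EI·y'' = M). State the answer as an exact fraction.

Load 1 — triangular load w₀=8 kN/m (0→w₀ over full span):
  y_1 = -w₀x²(L-x)²(x+2L)/(120LEI) = -8·8²·(16-8)²·(8+2·16)/(120·16·5000) = -256/1875 m
Load 2 — uniform load w=-2 kN/m over full span:
  y_2 = -wx²(L-x)²/(24EI) = -(-2)·8²·(16-8)²/(24·5000) = 128/1875 m
Superposition: y = Σ y_i = -128/1875 m ≈ -0.068267 m

y(8) = -128/1875 m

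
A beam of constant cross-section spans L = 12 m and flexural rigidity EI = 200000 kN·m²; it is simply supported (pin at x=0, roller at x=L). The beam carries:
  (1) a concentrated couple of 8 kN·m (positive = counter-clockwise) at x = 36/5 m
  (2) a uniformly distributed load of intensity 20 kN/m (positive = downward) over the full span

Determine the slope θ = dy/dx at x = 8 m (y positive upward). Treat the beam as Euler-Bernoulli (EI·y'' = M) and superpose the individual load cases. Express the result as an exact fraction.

Load 1 — applied couple M₀=8 kN·m at a=36/5 m (b=L-a=24/5):
  θ_1 = (M₀x²/(2L)-M₀(x-a)+C₁)/EI  [x>a] with C₁=M₀(3b²-L²)/(6L)=-208/25 = (8·8²/(2·12)-8·(8-(36/5))+(-208/25))/200000 = 31/937500 rad
Load 2 — uniform load w=20 kN/m over full span:
  θ_2 = -w(L³-6Lx²+4x³)/(24EI) = -20·(12³-6·12·8²+4·8³)/(24·200000) = 13/3750 rad
Superposition: θ = Σ θ_i = 3281/937500 rad ≈ 0.003500 rad

θ(8) = 3281/937500 rad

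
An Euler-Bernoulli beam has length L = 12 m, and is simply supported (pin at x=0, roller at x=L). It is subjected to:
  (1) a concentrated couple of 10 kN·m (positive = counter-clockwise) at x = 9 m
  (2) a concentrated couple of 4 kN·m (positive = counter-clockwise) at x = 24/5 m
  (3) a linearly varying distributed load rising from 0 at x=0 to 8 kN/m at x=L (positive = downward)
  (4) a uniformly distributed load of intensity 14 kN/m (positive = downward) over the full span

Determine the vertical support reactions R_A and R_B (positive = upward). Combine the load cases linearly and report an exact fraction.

R_A = 607/6 kN, R_B = 689/6 kN

Load 1 — applied couple M₀=10 kN·m at a=9 m (b=L-a=3):
  R_A = M₀/L = 10/12 = 5/6 kN
  R_B = -M₀/L = -10/12 = -5/6 kN
Load 2 — applied couple M₀=4 kN·m at a=24/5 m (b=L-a=36/5):
  R_A = M₀/L = 4/12 = 1/3 kN
  R_B = -M₀/L = -4/12 = -1/3 kN
Load 3 — triangular load w₀=8 kN/m (0→w₀ over full span):
  R_A = w₀L/6 = 8·12/6 = 16 kN
  R_B = w₀L/3 = 8·12/3 = 32 kN
Load 4 — uniform load w=14 kN/m over full span:
  R_A = wL/2 = 14·12/2 = 84 kN
  R_B = wL/2 = 14·12/2 = 84 kN
Superposition: R_A = 607/6 kN, R_B = 689/6 kN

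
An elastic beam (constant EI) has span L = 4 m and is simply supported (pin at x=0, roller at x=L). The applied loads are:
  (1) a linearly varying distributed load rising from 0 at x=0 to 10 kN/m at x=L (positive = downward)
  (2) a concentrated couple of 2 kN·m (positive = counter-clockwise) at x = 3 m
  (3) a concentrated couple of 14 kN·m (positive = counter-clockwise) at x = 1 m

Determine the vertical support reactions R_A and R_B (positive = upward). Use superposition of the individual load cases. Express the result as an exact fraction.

R_A = 32/3 kN, R_B = 28/3 kN

Load 1 — triangular load w₀=10 kN/m (0→w₀ over full span):
  R_A = w₀L/6 = 10·4/6 = 20/3 kN
  R_B = w₀L/3 = 10·4/3 = 40/3 kN
Load 2 — applied couple M₀=2 kN·m at a=3 m (b=L-a=1):
  R_A = M₀/L = 2/4 = 1/2 kN
  R_B = -M₀/L = -2/4 = -1/2 kN
Load 3 — applied couple M₀=14 kN·m at a=1 m (b=L-a=3):
  R_A = M₀/L = 14/4 = 7/2 kN
  R_B = -M₀/L = -14/4 = -7/2 kN
Superposition: R_A = 32/3 kN, R_B = 28/3 kN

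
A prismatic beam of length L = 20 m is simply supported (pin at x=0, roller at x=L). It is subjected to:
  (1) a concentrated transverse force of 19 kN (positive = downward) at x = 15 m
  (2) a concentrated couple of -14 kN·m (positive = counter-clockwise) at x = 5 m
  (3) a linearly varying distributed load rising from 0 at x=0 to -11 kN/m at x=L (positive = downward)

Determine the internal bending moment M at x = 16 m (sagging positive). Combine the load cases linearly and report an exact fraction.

Load 1 — point force P=19 kN at a=15 m (b=L-a=5):
  M_1 = Pa(L-x)/L  [x>a] = 19·15·(20-16)/20 = 57 kN·m
Load 2 — applied couple M₀=-14 kN·m at a=5 m (b=L-a=15):
  M_2 = M₀x/L - M₀  [x>a] = (-14)·16/20 - (-14) = 14/5 kN·m
Load 3 — triangular load w₀=-11 kN/m (0→w₀ over full span):
  M_3 = w₀Lx/6 - w₀x³/(6L) = (-11)·20·16/6 - (-11)·16³/(6·20) = -1056/5 kN·m
Superposition: M = Σ M_i = -757/5 kN·m ≈ -151.400000 kN·m

M(16) = -757/5 kN·m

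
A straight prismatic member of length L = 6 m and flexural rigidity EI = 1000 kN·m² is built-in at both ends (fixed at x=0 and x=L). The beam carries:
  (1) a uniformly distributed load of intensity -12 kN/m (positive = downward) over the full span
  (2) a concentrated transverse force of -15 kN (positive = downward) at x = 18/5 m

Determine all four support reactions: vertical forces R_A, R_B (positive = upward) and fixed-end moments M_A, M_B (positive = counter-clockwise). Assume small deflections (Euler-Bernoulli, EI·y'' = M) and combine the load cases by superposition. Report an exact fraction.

R_A = -1032/25 kN, M_A = -1116/25 kN·m, R_B = -1143/25 kN, M_B = 1224/25 kN·m

Load 1 — uniform load w=-12 kN/m over full span:
  R_A = wL/2 = (-12)·6/2 = -36 kN
  M_A = wL²/12 = (-12)·6²/12 = -36 kN·m
  R_B = wL/2 = (-12)·6/2 = -36 kN
  M_B = -wL²/12 = -(-12)·6²/12 = 36 kN·m
Load 2 — point force P=-15 kN at a=18/5 m (b=L-a=12/5):
  R_A = Pb²(3a+b)/L³ = (-15)·(12/5)²·(3·(18/5)+(12/5))/6³ = -132/25 kN
  M_A = Pab²/L² = (-15)·(18/5)·(12/5)²/6² = -216/25 kN·m
  R_B = Pa²(a+3b)/L³ = (-15)·(18/5)²·((18/5)+3·(12/5))/6³ = -243/25 kN
  M_B = -Pa²b/L² = -(-15)·(18/5)²·(12/5)/6² = 324/25 kN·m
Superposition: R_A = -1032/25 kN, M_A = -1116/25 kN·m, R_B = -1143/25 kN, M_B = 1224/25 kN·m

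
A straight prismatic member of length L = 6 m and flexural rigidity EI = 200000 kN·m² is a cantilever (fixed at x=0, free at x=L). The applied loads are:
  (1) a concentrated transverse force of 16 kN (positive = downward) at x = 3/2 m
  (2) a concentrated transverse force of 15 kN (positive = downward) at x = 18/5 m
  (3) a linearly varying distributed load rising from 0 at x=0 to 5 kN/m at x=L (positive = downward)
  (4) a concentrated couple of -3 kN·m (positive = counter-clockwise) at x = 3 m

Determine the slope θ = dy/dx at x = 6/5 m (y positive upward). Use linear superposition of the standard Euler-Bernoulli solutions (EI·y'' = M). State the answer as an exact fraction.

Load 1 — point force P=16 kN at a=3/2 m (b=L-a=9/2):
  θ_1 = -Px(2a-x)/(2EI)  [x≤a] = -16·(6/5)·(2·(3/2)-(6/5))/(2·200000) = -27/312500 rad
Load 2 — point force P=15 kN at a=18/5 m (b=L-a=12/5):
  θ_2 = -Px(2a-x)/(2EI)  [x≤a] = -15·(6/5)·(2·(18/5)-(6/5))/(2·200000) = -27/100000 rad
Load 3 — triangular load w₀=5 kN/m (0→w₀ over full span):
  θ_3 = (w₀Lx²/4-w₀L²x/3-w₀x⁴/(24L))/EI = (5·6·(6/5)²/4-5·6²·(6/5)/3-5·(6/5)⁴/(24·6))/200000 = -7659/25000000 rad
Load 4 — applied couple M₀=-3 kN·m at a=3 m (b=L-a=3):
  θ_4 = M₀x/EI  [x≤a] = (-3)·(6/5)/200000 = -9/500000 rad
Superposition: θ = Σ θ_i = -17019/25000000 rad ≈ -0.000681 rad

θ(6/5) = -17019/25000000 rad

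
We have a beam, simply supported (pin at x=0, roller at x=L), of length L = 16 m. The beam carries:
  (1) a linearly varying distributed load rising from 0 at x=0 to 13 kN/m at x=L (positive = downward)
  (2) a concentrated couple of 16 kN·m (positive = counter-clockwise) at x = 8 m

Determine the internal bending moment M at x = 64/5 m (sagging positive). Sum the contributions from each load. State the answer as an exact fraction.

Load 1 — triangular load w₀=13 kN/m (0→w₀ over full span):
  M_1 = w₀Lx/6 - w₀x³/(6L) = 13·16·(64/5)/6 - 13·(64/5)³/(6·16) = 19968/125 kN·m
Load 2 — applied couple M₀=16 kN·m at a=8 m (b=L-a=8):
  M_2 = M₀x/L - M₀  [x>a] = 16·(64/5)/16 - 16 = -16/5 kN·m
Superposition: M = Σ M_i = 19568/125 kN·m ≈ 156.544000 kN·m

M(64/5) = 19568/125 kN·m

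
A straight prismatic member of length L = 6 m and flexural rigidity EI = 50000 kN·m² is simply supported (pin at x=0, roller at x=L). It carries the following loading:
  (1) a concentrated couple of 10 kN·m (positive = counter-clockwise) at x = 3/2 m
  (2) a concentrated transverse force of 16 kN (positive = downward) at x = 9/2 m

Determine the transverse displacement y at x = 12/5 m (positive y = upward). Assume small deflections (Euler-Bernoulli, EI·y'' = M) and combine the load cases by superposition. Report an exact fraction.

y(12/5) = -14247/25000000 m

Load 1 — applied couple M₀=10 kN·m at a=3/2 m (b=L-a=9/2):
  y_1 = (M₀x³/(6L)-M₀(x-a)²/2+C₁x)/EI  [x>a] with C₁=M₀(3b²-L²)/(6L)=55/8 = (10·(12/5)³/(6·6)-10·((12/5)-(3/2))²/2+(55/8)·(12/5))/50000 = 1629/5000000 m
Load 2 — point force P=16 kN at a=9/2 m (b=L-a=3/2):
  y_2 = -Pbx(L²-b²-x²)/(6LEI)  [x≤a] = -16·(3/2)·(12/5)·(6²-(3/2)²-(12/5)²)/(6·6·50000) = -2799/3125000 m
Superposition: y = Σ y_i = -14247/25000000 m ≈ -0.000570 m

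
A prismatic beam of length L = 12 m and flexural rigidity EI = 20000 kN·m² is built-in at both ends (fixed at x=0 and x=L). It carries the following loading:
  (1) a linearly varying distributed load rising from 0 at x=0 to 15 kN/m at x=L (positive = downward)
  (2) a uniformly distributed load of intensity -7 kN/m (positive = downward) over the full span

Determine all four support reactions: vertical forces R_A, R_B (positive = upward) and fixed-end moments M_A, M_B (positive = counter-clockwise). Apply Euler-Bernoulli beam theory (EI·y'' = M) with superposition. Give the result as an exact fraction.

R_A = -15 kN, M_A = -12 kN·m, R_B = 21 kN, M_B = -24 kN·m

Load 1 — triangular load w₀=15 kN/m (0→w₀ over full span):
  R_A = 3w₀L/20 = 3·15·12/20 = 27 kN
  M_A = w₀L²/30 = 15·12²/30 = 72 kN·m
  R_B = 7w₀L/20 = 7·15·12/20 = 63 kN
  M_B = -w₀L²/20 = -15·12²/20 = -108 kN·m
Load 2 — uniform load w=-7 kN/m over full span:
  R_A = wL/2 = (-7)·12/2 = -42 kN
  M_A = wL²/12 = (-7)·12²/12 = -84 kN·m
  R_B = wL/2 = (-7)·12/2 = -42 kN
  M_B = -wL²/12 = -(-7)·12²/12 = 84 kN·m
Superposition: R_A = -15 kN, M_A = -12 kN·m, R_B = 21 kN, M_B = -24 kN·m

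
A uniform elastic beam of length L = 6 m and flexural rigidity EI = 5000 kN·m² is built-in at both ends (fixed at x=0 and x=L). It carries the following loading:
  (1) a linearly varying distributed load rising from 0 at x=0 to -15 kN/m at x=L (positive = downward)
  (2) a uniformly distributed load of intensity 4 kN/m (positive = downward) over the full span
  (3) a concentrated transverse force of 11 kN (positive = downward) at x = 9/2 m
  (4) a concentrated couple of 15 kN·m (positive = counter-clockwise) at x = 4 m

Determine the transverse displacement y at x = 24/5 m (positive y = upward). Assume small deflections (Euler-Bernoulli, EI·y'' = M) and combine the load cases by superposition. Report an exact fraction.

y(24/5) = 55653/250000000 m

Load 1 — triangular load w₀=-15 kN/m (0→w₀ over full span):
  y_1 = -w₀x²(L-x)²(x+2L)/(120LEI) = -(-15)·(24/5)²·(6-(24/5))²·((24/5)+2·6)/(120·6·5000) = 4536/1953125 m
Load 2 — uniform load w=4 kN/m over full span:
  y_2 = -wx²(L-x)²/(24EI) = -4·(24/5)²·(6-(24/5))²/(24·5000) = -432/390625 m
Load 3 — point force P=11 kN at a=9/2 m (b=L-a=3/2):
  y_3 = -Pa²(L-x)²(3bL-(3b+a)(L-x))/(6L³EI)  [x>a] = -11·(9/2)²·(6-(24/5))²·(3·(3/2)·6-(3·(3/2)+(9/2))·(6-(24/5)))/(6·6³·5000) = -8019/10000000 m
Load 4 — applied couple M₀=15 kN·m at a=4 m (b=L-a=2):
  y_4 = (R_Ax³/6 - M_Ax²/2 - M₀(x-a)²/2)/EI  [x>a] with R_A=10/3, M_A=5 = ((10/3)·(24/5)³/6 - 5·(24/5)²/2 - 15·((24/5)-4)²/2)/5000 = -3/15625 m
Superposition: y = Σ y_i = 55653/250000000 m ≈ 0.000223 m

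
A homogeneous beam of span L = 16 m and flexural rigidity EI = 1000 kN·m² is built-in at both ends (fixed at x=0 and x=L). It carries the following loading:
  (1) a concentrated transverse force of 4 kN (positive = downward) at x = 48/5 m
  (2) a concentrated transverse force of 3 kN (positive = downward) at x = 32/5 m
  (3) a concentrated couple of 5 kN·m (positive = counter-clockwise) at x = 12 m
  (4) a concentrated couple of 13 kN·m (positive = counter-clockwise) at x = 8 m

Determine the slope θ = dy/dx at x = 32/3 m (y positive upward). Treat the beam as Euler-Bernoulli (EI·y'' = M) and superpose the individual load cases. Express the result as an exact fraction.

θ(32/3) = 4721/187500 rad

Load 1 — point force P=4 kN at a=48/5 m (b=L-a=32/5):
  θ_1 = Pa²(L-x)(2bL-(3b+a)(L-x))/(2L³EI)  [x>a] = 4·(48/5)²·(16-(32/3))·(2·(32/5)·16-(3·(32/5)+(48/5))·(16-(32/3)))/(2·16³·1000) = 192/15625 rad
Load 2 — point force P=3 kN at a=32/5 m (b=L-a=48/5):
  θ_2 = Pa²(L-x)(2bL-(3b+a)(L-x))/(2L³EI)  [x>a] = 3·(32/5)²·(16-(32/3))·(2·(48/5)·16-(3·(48/5)+(32/5))·(16-(32/3)))/(2·16³·1000) = 448/46875 rad
Load 3 — applied couple M₀=5 kN·m at a=12 m (b=L-a=4):
  θ_3 = (R_Ax²/2 - M_Ax)/EI  [x≤a] with R_A=45/128, M_A=25/16 = ((45/128)·(32/3)²/2 - (25/16)·(32/3))/1000 = 1/300 rad
Load 4 — applied couple M₀=13 kN·m at a=8 m (b=L-a=8):
  θ_4 = (R_Ax²/2 - M_Ax - M₀(x-a))/EI  [x>a] with R_A=39/32, M_A=13/4 = ((39/32)·(32/3)²/2 - (13/4)·(32/3) - 13·((32/3)-8))/1000 = 0 rad
Superposition: θ = Σ θ_i = 4721/187500 rad ≈ 0.025179 rad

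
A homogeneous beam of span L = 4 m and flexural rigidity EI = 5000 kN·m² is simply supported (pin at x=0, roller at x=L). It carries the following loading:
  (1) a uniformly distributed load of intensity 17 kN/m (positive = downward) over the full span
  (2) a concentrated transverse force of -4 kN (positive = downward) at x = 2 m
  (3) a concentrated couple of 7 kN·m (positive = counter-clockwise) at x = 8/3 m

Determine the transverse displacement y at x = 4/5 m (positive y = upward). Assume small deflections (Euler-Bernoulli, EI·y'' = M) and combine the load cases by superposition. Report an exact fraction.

Load 1 — uniform load w=17 kN/m over full span:
  y_1 = -wx(L³-2Lx²+x³)/(24EI) = -17·(4/5)·(4³-2·4·(4/5)²+(4/5)³)/(24·5000) = -7888/1171875 m
Load 2 — point force P=-4 kN at a=2 m (b=L-a=2):
  y_2 = -Pbx(L²-b²-x²)/(6LEI)  [x≤a] = -(-4)·2·(4/5)·(4²-2²-(4/5)²)/(6·4·5000) = 142/234375 m
Load 3 — applied couple M₀=7 kN·m at a=8/3 m (b=L-a=4/3):
  y_3 = (M₀x³/(6L)+C₁x)/EI  [x≤a] with C₁=M₀(3b²-L²)/(6L)=-28/9 = (7·(4/5)³/(6·4)+(-28/9)·(4/5))/5000 = -329/703125 m
Superposition: y = Σ y_i = -23179/3515625 m ≈ -0.006593 m

y(4/5) = -23179/3515625 m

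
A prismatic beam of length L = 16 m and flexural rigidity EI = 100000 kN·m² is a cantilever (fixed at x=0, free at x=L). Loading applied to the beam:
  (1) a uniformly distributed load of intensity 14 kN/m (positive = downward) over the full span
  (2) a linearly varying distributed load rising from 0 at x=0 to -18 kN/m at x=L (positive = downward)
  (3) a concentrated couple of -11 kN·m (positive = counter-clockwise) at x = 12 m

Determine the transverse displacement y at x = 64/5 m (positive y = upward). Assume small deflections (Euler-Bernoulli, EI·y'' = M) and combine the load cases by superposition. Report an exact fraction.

Load 1 — uniform load w=14 kN/m over full span:
  y_1 = -wx²(x²-4Lx+6L²)/(24EI) = -14·(64/5)²·((64/5)²-4·16·(64/5)+6·16²)/(24·100000) = -4931584/5859375 m
Load 2 — triangular load w₀=-18 kN/m (0→w₀ over full span):
  y_2 = (w₀Lx³/12-w₀L²x²/6-w₀x⁵/(120L))/EI = ((-18)·16·(64/5)³/12-(-18)·16²·(64/5)²/6-(-18)·(64/5)⁵/(120·16))/100000 = 38436864/48828125 m
Load 3 — applied couple M₀=-11 kN·m at a=12 m (b=L-a=4):
  y_3 = M₀a(2x-a)/(2EI)  [x>a] = (-11)·12·(2·(64/5)-12)/(2·100000) = -561/62500 m
Superposition: y = Σ y_i = -37175407/585937500 m ≈ -0.063446 m

y(64/5) = -37175407/585937500 m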